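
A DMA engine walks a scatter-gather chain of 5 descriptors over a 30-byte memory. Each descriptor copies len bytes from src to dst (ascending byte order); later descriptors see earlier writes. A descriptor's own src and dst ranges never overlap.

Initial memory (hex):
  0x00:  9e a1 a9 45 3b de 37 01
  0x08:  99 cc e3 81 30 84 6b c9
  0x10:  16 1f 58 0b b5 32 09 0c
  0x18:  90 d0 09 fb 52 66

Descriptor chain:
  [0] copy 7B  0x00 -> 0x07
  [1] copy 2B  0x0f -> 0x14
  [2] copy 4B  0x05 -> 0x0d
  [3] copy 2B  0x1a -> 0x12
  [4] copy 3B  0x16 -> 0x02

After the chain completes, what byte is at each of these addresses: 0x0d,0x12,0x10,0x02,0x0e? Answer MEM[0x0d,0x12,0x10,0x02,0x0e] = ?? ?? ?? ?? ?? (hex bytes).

D0: mem[0x07..0x0d] <- [9e a1 a9 45 3b de 37]
D1: mem[0x14..0x15] <- [c9 16]
D2: mem[0x0d..0x10] <- [de 37 9e a1]
D3: mem[0x12..0x13] <- [09 fb]
D4: mem[0x02..0x04] <- [09 0c 90]
query mem[0x0d]=0xde, mem[0x12]=0x09, mem[0x10]=0xa1, mem[0x02]=0x09, mem[0x0e]=0x37

MEM[0x0d,0x12,0x10,0x02,0x0e] = de 09 a1 09 37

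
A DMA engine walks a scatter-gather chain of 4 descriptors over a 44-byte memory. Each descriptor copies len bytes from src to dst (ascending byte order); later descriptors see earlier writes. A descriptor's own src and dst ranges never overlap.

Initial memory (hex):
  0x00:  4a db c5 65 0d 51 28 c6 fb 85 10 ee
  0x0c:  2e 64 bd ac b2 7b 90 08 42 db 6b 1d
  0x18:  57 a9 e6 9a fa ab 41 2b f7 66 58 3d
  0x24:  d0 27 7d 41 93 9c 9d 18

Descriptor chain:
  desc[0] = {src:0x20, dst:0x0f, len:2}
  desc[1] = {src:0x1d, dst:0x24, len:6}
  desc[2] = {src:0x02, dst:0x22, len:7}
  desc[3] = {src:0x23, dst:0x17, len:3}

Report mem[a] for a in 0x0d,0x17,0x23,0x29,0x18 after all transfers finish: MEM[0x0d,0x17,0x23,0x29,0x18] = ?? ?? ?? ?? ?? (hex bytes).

MEM[0x0d,0x17,0x23,0x29,0x18] = 64 65 65 58 0d

#0 dst[0x0f+2] := {0xf7,0x66}
#1 dst[0x24+6] := {0xab,0x41,0x2b,0xf7,0x66,0x58}
#2 dst[0x22+7] := {0xc5,0x65,0x0d,0x51,0x28,0xc6,0xfb}
#3 dst[0x17+3] := {0x65,0x0d,0x51}
query mem[0x0d]=0x64, mem[0x17]=0x65, mem[0x23]=0x65, mem[0x29]=0x58, mem[0x18]=0x0d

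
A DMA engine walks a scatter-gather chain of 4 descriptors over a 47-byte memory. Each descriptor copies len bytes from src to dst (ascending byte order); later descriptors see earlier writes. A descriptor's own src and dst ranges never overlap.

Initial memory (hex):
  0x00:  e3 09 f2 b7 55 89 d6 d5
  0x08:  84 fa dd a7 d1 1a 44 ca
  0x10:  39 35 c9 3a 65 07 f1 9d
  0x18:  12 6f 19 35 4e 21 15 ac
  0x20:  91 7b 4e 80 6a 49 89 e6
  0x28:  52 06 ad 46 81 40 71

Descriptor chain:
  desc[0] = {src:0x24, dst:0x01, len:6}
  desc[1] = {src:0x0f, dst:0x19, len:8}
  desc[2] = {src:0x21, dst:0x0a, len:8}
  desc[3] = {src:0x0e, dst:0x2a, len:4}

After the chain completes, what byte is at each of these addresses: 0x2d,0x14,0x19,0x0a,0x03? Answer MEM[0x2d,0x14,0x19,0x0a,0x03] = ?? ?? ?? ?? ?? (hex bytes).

MEM[0x2d,0x14,0x19,0x0a,0x03] = 52 65 ca 7b 89

#0 dst[0x01+6] := {0x6a,0x49,0x89,0xe6,0x52,0x06}
#1 dst[0x19+8] := {0xca,0x39,0x35,0xc9,0x3a,0x65,0x07,0xf1}
#2 dst[0x0a+8] := {0x7b,0x4e,0x80,0x6a,0x49,0x89,0xe6,0x52}
#3 dst[0x2a+4] := {0x49,0x89,0xe6,0x52}
query mem[0x2d]=0x52, mem[0x14]=0x65, mem[0x19]=0xca, mem[0x0a]=0x7b, mem[0x03]=0x89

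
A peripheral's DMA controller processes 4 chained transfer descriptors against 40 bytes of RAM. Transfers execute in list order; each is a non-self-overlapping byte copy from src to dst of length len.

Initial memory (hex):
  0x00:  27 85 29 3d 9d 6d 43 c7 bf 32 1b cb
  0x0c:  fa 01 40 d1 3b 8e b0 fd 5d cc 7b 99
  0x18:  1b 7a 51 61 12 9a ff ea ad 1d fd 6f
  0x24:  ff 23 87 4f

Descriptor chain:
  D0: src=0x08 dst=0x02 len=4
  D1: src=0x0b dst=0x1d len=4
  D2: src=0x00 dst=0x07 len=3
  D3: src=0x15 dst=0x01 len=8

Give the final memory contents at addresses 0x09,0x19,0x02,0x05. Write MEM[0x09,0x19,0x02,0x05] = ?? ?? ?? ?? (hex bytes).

#0 dst[0x02+4] := {0xbf,0x32,0x1b,0xcb}
#1 dst[0x1d+4] := {0xcb,0xfa,0x01,0x40}
#2 dst[0x07+3] := {0x27,0x85,0xbf}
#3 dst[0x01+8] := {0xcc,0x7b,0x99,0x1b,0x7a,0x51,0x61,0x12}
query mem[0x09]=0xbf, mem[0x19]=0x7a, mem[0x02]=0x7b, mem[0x05]=0x7a

MEM[0x09,0x19,0x02,0x05] = bf 7a 7b 7a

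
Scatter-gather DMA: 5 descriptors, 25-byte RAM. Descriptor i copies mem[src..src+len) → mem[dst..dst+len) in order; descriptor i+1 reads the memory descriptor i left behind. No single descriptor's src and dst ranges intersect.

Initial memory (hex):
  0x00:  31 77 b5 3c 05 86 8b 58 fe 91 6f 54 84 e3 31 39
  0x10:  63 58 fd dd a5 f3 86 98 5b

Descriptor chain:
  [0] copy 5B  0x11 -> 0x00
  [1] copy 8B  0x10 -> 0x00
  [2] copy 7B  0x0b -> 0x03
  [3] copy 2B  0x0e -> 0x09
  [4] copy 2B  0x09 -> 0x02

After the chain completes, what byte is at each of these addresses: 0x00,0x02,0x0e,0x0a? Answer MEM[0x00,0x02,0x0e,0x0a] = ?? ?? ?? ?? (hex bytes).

MEM[0x00,0x02,0x0e,0x0a] = 63 31 31 39

#0 dst[0x00+5] := {0x58,0xfd,0xdd,0xa5,0xf3}
#1 dst[0x00+8] := {0x63,0x58,0xfd,0xdd,0xa5,0xf3,0x86,0x98}
#2 dst[0x03+7] := {0x54,0x84,0xe3,0x31,0x39,0x63,0x58}
#3 dst[0x09+2] := {0x31,0x39}
#4 dst[0x02+2] := {0x31,0x39}
query mem[0x00]=0x63, mem[0x02]=0x31, mem[0x0e]=0x31, mem[0x0a]=0x39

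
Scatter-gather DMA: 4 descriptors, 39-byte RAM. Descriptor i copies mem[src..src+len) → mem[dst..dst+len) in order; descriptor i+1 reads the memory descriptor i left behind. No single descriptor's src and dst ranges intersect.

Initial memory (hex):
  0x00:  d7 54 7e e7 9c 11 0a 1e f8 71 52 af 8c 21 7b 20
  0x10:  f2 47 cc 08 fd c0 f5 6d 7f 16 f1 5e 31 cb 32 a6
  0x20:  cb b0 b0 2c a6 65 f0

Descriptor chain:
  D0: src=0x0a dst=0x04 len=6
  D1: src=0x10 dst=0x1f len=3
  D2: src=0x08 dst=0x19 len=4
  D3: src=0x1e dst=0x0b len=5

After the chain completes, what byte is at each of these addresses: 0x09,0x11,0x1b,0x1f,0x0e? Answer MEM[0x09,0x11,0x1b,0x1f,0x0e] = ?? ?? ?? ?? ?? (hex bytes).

  after D0: wrote 6B at 0x04 = 52af8c217b20
  after D1: wrote 3B at 0x1f = f247cc
  after D2: wrote 4B at 0x19 = 7b2052af
  after D3: wrote 5B at 0x0b = 32f247ccb0
query mem[0x09]=0x20, mem[0x11]=0x47, mem[0x1b]=0x52, mem[0x1f]=0xf2, mem[0x0e]=0xcc

MEM[0x09,0x11,0x1b,0x1f,0x0e] = 20 47 52 f2 cc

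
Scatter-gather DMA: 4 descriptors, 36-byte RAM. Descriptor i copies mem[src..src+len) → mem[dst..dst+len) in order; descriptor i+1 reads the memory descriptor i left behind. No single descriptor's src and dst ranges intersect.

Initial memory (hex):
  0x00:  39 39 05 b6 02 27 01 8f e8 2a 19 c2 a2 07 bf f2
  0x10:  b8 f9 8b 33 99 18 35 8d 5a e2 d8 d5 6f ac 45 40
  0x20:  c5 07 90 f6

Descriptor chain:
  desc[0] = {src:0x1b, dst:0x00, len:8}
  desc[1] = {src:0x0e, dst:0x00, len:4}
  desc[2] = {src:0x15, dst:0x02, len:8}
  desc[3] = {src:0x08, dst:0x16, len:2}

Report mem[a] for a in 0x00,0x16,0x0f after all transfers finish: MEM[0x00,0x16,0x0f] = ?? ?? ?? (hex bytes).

#0 dst[0x00+8] := {0xd5,0x6f,0xac,0x45,0x40,0xc5,0x07,0x90}
#1 dst[0x00+4] := {0xbf,0xf2,0xb8,0xf9}
#2 dst[0x02+8] := {0x18,0x35,0x8d,0x5a,0xe2,0xd8,0xd5,0x6f}
#3 dst[0x16+2] := {0xd5,0x6f}
query mem[0x00]=0xbf, mem[0x16]=0xd5, mem[0x0f]=0xf2

MEM[0x00,0x16,0x0f] = bf d5 f2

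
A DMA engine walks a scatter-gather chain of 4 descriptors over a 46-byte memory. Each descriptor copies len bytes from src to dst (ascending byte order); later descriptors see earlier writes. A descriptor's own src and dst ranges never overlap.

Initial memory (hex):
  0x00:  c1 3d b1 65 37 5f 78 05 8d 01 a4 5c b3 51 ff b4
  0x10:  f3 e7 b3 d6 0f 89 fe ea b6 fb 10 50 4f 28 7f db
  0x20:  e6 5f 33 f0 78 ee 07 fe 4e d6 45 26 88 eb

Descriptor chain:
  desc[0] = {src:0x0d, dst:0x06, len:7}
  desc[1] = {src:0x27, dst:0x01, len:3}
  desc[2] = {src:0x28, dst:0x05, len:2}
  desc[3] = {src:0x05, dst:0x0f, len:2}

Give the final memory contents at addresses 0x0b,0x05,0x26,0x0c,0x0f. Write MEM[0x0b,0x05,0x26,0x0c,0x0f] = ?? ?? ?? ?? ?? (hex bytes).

[0] 0x0d->0x06 len=7 : 51 ff b4 f3 e7 b3 d6
[1] 0x27->0x01 len=3 : fe 4e d6
[2] 0x28->0x05 len=2 : 4e d6
[3] 0x05->0x0f len=2 : 4e d6
query mem[0x0b]=0xb3, mem[0x05]=0x4e, mem[0x26]=0x07, mem[0x0c]=0xd6, mem[0x0f]=0x4e

MEM[0x0b,0x05,0x26,0x0c,0x0f] = b3 4e 07 d6 4e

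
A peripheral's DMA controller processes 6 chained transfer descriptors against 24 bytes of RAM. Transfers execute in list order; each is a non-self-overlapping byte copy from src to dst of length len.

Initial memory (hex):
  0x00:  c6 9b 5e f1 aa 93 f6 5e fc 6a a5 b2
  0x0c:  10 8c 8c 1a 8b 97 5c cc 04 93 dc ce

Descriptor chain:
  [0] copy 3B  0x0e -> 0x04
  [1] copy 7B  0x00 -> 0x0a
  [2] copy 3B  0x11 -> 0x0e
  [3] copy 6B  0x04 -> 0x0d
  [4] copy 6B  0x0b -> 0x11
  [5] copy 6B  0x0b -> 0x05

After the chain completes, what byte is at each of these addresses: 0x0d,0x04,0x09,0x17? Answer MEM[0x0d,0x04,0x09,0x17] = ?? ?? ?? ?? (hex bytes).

MEM[0x0d,0x04,0x09,0x17] = 8c 8c 8b ce

[0] 0x0e->0x04 len=3 : 8c 1a 8b
[1] 0x00->0x0a len=7 : c6 9b 5e f1 8c 1a 8b
[2] 0x11->0x0e len=3 : 97 5c cc
[3] 0x04->0x0d len=6 : 8c 1a 8b 5e fc 6a
[4] 0x0b->0x11 len=6 : 9b 5e 8c 1a 8b 5e
[5] 0x0b->0x05 len=6 : 9b 5e 8c 1a 8b 5e
query mem[0x0d]=0x8c, mem[0x04]=0x8c, mem[0x09]=0x8b, mem[0x17]=0xce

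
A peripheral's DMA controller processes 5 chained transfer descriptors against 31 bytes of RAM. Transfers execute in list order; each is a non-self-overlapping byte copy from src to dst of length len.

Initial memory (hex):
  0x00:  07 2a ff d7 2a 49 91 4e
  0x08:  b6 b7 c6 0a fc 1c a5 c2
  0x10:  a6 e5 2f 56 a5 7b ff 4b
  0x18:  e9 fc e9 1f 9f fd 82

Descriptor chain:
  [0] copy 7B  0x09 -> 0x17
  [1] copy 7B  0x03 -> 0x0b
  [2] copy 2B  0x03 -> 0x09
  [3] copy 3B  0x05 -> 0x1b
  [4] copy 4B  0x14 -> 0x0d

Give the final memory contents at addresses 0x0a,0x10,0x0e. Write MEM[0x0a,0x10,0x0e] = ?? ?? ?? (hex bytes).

MEM[0x0a,0x10,0x0e] = 2a b7 7b

[0] 0x09->0x17 len=7 : b7 c6 0a fc 1c a5 c2
[1] 0x03->0x0b len=7 : d7 2a 49 91 4e b6 b7
[2] 0x03->0x09 len=2 : d7 2a
[3] 0x05->0x1b len=3 : 49 91 4e
[4] 0x14->0x0d len=4 : a5 7b ff b7
query mem[0x0a]=0x2a, mem[0x10]=0xb7, mem[0x0e]=0x7b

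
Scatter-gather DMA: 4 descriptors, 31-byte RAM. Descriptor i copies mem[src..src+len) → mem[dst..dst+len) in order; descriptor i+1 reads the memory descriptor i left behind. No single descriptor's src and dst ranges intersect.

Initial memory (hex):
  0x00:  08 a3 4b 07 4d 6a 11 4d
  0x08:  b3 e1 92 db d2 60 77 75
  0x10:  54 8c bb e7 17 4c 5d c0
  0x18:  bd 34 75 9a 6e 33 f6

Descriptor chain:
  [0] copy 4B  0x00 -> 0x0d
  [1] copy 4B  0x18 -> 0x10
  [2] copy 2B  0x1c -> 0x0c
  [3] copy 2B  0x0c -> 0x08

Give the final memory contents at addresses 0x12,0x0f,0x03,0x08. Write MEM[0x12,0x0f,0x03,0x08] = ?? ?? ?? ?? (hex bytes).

MEM[0x12,0x0f,0x03,0x08] = 75 4b 07 6e

[0] 0x00->0x0d len=4 : 08 a3 4b 07
[1] 0x18->0x10 len=4 : bd 34 75 9a
[2] 0x1c->0x0c len=2 : 6e 33
[3] 0x0c->0x08 len=2 : 6e 33
query mem[0x12]=0x75, mem[0x0f]=0x4b, mem[0x03]=0x07, mem[0x08]=0x6e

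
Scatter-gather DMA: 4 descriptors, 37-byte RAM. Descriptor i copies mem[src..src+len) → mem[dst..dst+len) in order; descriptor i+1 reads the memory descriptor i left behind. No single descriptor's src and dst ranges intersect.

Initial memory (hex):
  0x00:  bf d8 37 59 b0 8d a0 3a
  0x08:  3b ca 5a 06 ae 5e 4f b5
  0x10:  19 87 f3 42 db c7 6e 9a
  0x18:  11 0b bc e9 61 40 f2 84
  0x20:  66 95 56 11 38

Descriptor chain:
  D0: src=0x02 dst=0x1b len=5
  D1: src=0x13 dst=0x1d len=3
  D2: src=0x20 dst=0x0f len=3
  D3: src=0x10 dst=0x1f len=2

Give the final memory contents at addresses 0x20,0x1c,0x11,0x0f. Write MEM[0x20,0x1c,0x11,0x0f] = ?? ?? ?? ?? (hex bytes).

D0: mem[0x1b..0x1f] <- [37 59 b0 8d a0]
D1: mem[0x1d..0x1f] <- [42 db c7]
D2: mem[0x0f..0x11] <- [66 95 56]
D3: mem[0x1f..0x20] <- [95 56]
query mem[0x20]=0x56, mem[0x1c]=0x59, mem[0x11]=0x56, mem[0x0f]=0x66

MEM[0x20,0x1c,0x11,0x0f] = 56 59 56 66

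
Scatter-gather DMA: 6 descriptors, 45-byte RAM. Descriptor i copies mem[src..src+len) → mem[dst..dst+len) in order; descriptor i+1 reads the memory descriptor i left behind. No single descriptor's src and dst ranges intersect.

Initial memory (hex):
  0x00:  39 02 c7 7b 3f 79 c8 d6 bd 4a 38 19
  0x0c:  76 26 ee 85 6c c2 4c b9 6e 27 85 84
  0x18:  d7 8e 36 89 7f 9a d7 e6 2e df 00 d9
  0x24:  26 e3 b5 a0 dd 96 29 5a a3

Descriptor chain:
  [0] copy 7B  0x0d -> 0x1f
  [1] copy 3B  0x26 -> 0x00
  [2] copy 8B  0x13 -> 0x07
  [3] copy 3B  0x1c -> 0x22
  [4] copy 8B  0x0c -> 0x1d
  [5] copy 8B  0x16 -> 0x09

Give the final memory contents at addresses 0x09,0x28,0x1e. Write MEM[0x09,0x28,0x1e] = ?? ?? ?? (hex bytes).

MEM[0x09,0x28,0x1e] = 85 dd 8e

D0: mem[0x1f..0x25] <- [26 ee 85 6c c2 4c b9]
D1: mem[0x00..0x02] <- [b5 a0 dd]
D2: mem[0x07..0x0e] <- [b9 6e 27 85 84 d7 8e 36]
D3: mem[0x22..0x24] <- [7f 9a d7]
D4: mem[0x1d..0x24] <- [d7 8e 36 85 6c c2 4c b9]
D5: mem[0x09..0x10] <- [85 84 d7 8e 36 89 7f d7]
query mem[0x09]=0x85, mem[0x28]=0xdd, mem[0x1e]=0x8e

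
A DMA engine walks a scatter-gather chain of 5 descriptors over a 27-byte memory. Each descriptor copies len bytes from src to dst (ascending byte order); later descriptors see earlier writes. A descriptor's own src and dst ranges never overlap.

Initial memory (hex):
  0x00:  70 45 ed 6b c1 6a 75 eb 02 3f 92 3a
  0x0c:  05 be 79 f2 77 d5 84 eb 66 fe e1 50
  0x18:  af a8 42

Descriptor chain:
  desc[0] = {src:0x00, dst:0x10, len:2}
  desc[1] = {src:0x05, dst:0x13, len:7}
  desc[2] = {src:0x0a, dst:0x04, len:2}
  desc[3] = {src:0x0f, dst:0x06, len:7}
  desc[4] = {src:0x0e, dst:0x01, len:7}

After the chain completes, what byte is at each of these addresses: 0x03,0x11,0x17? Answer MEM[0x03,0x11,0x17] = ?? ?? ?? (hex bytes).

  after D0: wrote 2B at 0x10 = 7045
  after D1: wrote 7B at 0x13 = 6a75eb023f923a
  after D2: wrote 2B at 0x04 = 923a
  after D3: wrote 7B at 0x06 = f27045846a75eb
  after D4: wrote 7B at 0x01 = 79f27045846a75
query mem[0x03]=0x70, mem[0x11]=0x45, mem[0x17]=0x3f

MEM[0x03,0x11,0x17] = 70 45 3f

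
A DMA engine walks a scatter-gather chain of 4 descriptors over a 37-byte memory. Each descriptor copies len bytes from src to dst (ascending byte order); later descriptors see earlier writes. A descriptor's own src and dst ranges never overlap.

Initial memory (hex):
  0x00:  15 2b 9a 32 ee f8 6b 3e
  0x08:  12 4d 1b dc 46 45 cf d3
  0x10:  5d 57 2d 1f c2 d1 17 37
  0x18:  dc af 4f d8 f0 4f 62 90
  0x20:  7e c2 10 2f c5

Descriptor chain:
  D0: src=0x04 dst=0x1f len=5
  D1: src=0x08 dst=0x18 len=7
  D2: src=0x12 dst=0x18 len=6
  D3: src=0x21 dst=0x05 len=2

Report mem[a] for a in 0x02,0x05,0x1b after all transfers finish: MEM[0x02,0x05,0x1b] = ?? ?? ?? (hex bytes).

D0: mem[0x1f..0x23] <- [ee f8 6b 3e 12]
D1: mem[0x18..0x1e] <- [12 4d 1b dc 46 45 cf]
D2: mem[0x18..0x1d] <- [2d 1f c2 d1 17 37]
D3: mem[0x05..0x06] <- [6b 3e]
query mem[0x02]=0x9a, mem[0x05]=0x6b, mem[0x1b]=0xd1

MEM[0x02,0x05,0x1b] = 9a 6b d1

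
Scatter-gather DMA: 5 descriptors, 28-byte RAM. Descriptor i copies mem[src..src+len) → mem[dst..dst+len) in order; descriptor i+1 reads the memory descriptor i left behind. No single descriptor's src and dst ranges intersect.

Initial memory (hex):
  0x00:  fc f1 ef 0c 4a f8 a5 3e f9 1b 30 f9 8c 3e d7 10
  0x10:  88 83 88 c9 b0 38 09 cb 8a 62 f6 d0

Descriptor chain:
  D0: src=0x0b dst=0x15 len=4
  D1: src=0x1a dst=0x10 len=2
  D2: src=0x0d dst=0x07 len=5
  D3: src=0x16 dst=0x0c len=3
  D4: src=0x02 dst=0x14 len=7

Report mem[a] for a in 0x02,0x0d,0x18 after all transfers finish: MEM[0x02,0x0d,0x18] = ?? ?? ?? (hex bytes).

#0 dst[0x15+4] := {0xf9,0x8c,0x3e,0xd7}
#1 dst[0x10+2] := {0xf6,0xd0}
#2 dst[0x07+5] := {0x3e,0xd7,0x10,0xf6,0xd0}
#3 dst[0x0c+3] := {0x8c,0x3e,0xd7}
#4 dst[0x14+7] := {0xef,0x0c,0x4a,0xf8,0xa5,0x3e,0xd7}
query mem[0x02]=0xef, mem[0x0d]=0x3e, mem[0x18]=0xa5

MEM[0x02,0x0d,0x18] = ef 3e a5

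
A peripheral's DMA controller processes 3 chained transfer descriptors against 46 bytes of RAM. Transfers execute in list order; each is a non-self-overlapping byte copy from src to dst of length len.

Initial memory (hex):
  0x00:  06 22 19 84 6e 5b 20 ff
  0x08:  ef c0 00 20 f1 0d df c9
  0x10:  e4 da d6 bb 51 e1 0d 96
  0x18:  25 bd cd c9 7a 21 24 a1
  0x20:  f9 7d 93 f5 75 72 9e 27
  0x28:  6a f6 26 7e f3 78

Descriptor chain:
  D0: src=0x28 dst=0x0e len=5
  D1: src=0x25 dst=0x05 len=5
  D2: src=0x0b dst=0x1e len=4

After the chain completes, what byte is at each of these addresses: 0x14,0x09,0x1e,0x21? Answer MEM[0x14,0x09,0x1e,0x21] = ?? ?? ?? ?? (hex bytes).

MEM[0x14,0x09,0x1e,0x21] = 51 f6 20 6a

[0] 0x28->0x0e len=5 : 6a f6 26 7e f3
[1] 0x25->0x05 len=5 : 72 9e 27 6a f6
[2] 0x0b->0x1e len=4 : 20 f1 0d 6a
query mem[0x14]=0x51, mem[0x09]=0xf6, mem[0x1e]=0x20, mem[0x21]=0x6a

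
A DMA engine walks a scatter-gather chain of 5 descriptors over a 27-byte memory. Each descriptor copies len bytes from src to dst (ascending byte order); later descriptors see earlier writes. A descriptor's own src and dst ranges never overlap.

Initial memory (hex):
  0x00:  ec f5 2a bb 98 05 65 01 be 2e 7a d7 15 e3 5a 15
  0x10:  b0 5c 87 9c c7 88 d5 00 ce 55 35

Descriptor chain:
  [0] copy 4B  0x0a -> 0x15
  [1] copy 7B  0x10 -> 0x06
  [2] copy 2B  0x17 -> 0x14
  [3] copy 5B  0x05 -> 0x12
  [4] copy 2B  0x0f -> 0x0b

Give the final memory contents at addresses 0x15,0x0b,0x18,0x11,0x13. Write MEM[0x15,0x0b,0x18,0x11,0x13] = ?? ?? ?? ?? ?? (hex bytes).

#0 dst[0x15+4] := {0x7a,0xd7,0x15,0xe3}
#1 dst[0x06+7] := {0xb0,0x5c,0x87,0x9c,0xc7,0x7a,0xd7}
#2 dst[0x14+2] := {0x15,0xe3}
#3 dst[0x12+5] := {0x05,0xb0,0x5c,0x87,0x9c}
#4 dst[0x0b+2] := {0x15,0xb0}
query mem[0x15]=0x87, mem[0x0b]=0x15, mem[0x18]=0xe3, mem[0x11]=0x5c, mem[0x13]=0xb0

MEM[0x15,0x0b,0x18,0x11,0x13] = 87 15 e3 5c b0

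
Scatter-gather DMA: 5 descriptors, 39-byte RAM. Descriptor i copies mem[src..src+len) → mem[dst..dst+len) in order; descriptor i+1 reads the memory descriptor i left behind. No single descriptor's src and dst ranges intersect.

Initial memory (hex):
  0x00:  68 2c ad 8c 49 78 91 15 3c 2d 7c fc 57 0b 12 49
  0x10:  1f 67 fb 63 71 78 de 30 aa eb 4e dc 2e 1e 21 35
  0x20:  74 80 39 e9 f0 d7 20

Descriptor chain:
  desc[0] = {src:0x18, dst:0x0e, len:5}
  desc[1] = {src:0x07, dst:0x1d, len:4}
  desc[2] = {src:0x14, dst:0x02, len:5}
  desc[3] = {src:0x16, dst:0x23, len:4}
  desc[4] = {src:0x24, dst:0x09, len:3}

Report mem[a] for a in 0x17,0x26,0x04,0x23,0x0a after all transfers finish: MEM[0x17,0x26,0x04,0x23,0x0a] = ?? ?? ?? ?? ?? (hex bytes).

MEM[0x17,0x26,0x04,0x23,0x0a] = 30 eb de de aa

[0] 0x18->0x0e len=5 : aa eb 4e dc 2e
[1] 0x07->0x1d len=4 : 15 3c 2d 7c
[2] 0x14->0x02 len=5 : 71 78 de 30 aa
[3] 0x16->0x23 len=4 : de 30 aa eb
[4] 0x24->0x09 len=3 : 30 aa eb
query mem[0x17]=0x30, mem[0x26]=0xeb, mem[0x04]=0xde, mem[0x23]=0xde, mem[0x0a]=0xaa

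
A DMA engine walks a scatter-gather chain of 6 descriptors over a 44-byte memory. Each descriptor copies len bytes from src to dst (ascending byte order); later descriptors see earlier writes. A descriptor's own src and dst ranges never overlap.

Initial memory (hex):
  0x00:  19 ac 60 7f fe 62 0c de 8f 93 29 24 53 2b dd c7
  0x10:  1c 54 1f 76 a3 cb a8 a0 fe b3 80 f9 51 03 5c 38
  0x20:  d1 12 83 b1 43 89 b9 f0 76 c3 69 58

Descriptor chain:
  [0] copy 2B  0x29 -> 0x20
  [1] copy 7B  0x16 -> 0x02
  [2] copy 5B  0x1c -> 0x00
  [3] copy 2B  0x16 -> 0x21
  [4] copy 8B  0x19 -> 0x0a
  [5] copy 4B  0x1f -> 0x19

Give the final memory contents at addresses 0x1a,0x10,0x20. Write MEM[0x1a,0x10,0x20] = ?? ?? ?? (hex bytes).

  after D0: wrote 2B at 0x20 = c369
  after D1: wrote 7B at 0x02 = a8a0feb380f951
  after D2: wrote 5B at 0x00 = 51035c38c3
  after D3: wrote 2B at 0x21 = a8a0
  after D4: wrote 8B at 0x0a = b380f951035c38c3
  after D5: wrote 4B at 0x19 = 38c3a8a0
query mem[0x1a]=0xc3, mem[0x10]=0x38, mem[0x20]=0xc3

MEM[0x1a,0x10,0x20] = c3 38 c3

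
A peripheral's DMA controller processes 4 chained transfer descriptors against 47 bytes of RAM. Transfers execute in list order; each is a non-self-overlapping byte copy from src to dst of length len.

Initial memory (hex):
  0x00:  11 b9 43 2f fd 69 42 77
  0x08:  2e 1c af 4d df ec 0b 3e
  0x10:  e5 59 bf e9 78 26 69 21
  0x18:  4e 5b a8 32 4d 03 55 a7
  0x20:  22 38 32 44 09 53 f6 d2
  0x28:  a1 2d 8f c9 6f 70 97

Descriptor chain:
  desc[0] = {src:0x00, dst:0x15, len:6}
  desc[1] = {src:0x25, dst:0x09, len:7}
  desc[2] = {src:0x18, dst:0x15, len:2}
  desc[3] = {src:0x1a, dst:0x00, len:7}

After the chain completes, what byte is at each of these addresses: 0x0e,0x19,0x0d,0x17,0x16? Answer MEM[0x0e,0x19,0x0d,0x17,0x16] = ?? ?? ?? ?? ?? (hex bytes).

MEM[0x0e,0x19,0x0d,0x17,0x16] = 8f fd 2d 43 fd

#0 dst[0x15+6] := {0x11,0xb9,0x43,0x2f,0xfd,0x69}
#1 dst[0x09+7] := {0x53,0xf6,0xd2,0xa1,0x2d,0x8f,0xc9}
#2 dst[0x15+2] := {0x2f,0xfd}
#3 dst[0x00+7] := {0x69,0x32,0x4d,0x03,0x55,0xa7,0x22}
query mem[0x0e]=0x8f, mem[0x19]=0xfd, mem[0x0d]=0x2d, mem[0x17]=0x43, mem[0x16]=0xfd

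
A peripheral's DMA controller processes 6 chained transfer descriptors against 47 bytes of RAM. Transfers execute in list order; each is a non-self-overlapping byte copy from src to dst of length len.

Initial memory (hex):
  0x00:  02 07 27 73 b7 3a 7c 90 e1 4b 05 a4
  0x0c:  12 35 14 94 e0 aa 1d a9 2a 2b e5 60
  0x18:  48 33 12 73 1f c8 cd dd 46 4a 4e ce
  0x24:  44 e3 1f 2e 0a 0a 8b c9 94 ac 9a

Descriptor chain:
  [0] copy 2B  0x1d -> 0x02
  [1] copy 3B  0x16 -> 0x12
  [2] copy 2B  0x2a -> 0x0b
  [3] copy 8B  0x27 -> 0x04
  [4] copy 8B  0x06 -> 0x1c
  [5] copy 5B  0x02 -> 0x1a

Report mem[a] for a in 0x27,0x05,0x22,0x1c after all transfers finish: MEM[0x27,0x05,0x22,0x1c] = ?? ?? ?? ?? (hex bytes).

MEM[0x27,0x05,0x22,0x1c] = 2e 0a c9 2e

#0 dst[0x02+2] := {0xc8,0xcd}
#1 dst[0x12+3] := {0xe5,0x60,0x48}
#2 dst[0x0b+2] := {0x8b,0xc9}
#3 dst[0x04+8] := {0x2e,0x0a,0x0a,0x8b,0xc9,0x94,0xac,0x9a}
#4 dst[0x1c+8] := {0x0a,0x8b,0xc9,0x94,0xac,0x9a,0xc9,0x35}
#5 dst[0x1a+5] := {0xc8,0xcd,0x2e,0x0a,0x0a}
query mem[0x27]=0x2e, mem[0x05]=0x0a, mem[0x22]=0xc9, mem[0x1c]=0x2e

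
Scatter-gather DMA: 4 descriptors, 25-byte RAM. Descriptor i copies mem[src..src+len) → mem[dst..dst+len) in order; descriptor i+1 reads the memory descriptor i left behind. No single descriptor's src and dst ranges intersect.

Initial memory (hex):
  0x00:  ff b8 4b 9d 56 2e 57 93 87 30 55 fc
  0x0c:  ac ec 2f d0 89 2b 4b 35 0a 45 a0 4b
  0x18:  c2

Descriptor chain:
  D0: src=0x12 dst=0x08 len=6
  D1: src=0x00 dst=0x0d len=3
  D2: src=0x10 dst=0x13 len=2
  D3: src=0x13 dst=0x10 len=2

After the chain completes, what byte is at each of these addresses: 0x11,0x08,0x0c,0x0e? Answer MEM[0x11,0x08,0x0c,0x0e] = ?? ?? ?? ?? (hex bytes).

  after D0: wrote 6B at 0x08 = 4b350a45a04b
  after D1: wrote 3B at 0x0d = ffb84b
  after D2: wrote 2B at 0x13 = 892b
  after D3: wrote 2B at 0x10 = 892b
query mem[0x11]=0x2b, mem[0x08]=0x4b, mem[0x0c]=0xa0, mem[0x0e]=0xb8

MEM[0x11,0x08,0x0c,0x0e] = 2b 4b a0 b8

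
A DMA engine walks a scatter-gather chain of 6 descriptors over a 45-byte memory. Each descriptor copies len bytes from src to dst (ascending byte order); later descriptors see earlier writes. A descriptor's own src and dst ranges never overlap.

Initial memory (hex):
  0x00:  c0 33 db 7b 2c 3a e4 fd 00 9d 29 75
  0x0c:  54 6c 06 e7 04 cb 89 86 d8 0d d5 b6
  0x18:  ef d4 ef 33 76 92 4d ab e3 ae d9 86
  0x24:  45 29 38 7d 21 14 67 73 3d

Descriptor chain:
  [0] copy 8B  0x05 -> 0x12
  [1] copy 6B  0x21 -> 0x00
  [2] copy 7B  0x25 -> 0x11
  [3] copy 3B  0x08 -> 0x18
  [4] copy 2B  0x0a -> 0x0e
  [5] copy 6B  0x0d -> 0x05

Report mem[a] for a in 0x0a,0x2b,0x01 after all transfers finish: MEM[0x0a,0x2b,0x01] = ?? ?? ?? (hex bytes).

D0: mem[0x12..0x19] <- [3a e4 fd 00 9d 29 75 54]
D1: mem[0x00..0x05] <- [ae d9 86 45 29 38]
D2: mem[0x11..0x17] <- [29 38 7d 21 14 67 73]
D3: mem[0x18..0x1a] <- [00 9d 29]
D4: mem[0x0e..0x0f] <- [29 75]
D5: mem[0x05..0x0a] <- [6c 29 75 04 29 38]
query mem[0x0a]=0x38, mem[0x2b]=0x73, mem[0x01]=0xd9

MEM[0x0a,0x2b,0x01] = 38 73 d9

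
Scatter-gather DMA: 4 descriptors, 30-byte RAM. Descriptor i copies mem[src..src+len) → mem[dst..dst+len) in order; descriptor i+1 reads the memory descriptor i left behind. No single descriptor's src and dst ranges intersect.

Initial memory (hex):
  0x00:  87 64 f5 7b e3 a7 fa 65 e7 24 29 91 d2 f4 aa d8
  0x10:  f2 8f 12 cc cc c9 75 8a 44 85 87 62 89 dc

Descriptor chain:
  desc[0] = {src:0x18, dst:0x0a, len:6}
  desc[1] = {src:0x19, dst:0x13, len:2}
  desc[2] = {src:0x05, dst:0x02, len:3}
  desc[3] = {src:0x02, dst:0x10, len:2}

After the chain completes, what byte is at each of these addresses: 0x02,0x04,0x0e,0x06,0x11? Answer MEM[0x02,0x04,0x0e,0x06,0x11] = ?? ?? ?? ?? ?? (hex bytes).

MEM[0x02,0x04,0x0e,0x06,0x11] = a7 65 89 fa fa

D0: mem[0x0a..0x0f] <- [44 85 87 62 89 dc]
D1: mem[0x13..0x14] <- [85 87]
D2: mem[0x02..0x04] <- [a7 fa 65]
D3: mem[0x10..0x11] <- [a7 fa]
query mem[0x02]=0xa7, mem[0x04]=0x65, mem[0x0e]=0x89, mem[0x06]=0xfa, mem[0x11]=0xfa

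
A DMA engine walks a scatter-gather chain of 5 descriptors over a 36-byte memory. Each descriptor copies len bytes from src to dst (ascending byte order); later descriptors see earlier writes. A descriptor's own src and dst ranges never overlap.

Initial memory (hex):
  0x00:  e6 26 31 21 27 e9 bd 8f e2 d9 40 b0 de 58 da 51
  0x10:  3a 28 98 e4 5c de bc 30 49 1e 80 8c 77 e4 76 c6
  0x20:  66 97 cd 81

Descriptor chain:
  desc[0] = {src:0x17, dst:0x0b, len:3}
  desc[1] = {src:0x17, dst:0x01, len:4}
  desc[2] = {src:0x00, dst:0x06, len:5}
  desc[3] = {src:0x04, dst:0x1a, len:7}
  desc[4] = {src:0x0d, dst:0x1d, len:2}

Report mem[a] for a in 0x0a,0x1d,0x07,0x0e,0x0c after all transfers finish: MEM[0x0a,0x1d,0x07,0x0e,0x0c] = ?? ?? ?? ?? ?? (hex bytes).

D0: mem[0x0b..0x0d] <- [30 49 1e]
D1: mem[0x01..0x04] <- [30 49 1e 80]
D2: mem[0x06..0x0a] <- [e6 30 49 1e 80]
D3: mem[0x1a..0x20] <- [80 e9 e6 30 49 1e 80]
D4: mem[0x1d..0x1e] <- [1e da]
query mem[0x0a]=0x80, mem[0x1d]=0x1e, mem[0x07]=0x30, mem[0x0e]=0xda, mem[0x0c]=0x49

MEM[0x0a,0x1d,0x07,0x0e,0x0c] = 80 1e 30 da 49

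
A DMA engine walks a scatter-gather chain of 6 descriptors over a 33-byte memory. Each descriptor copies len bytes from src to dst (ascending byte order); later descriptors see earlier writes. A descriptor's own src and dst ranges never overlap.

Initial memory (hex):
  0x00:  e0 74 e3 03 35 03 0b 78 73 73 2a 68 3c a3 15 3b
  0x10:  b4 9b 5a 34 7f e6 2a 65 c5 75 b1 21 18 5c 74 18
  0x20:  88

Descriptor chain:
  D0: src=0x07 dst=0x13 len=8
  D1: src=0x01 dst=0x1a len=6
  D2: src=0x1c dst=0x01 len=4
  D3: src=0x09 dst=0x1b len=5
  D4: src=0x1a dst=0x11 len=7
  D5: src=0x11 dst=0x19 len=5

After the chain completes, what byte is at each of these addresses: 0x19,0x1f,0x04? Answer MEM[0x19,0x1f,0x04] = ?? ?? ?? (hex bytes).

MEM[0x19,0x1f,0x04] = 74 a3 0b

D0: mem[0x13..0x1a] <- [78 73 73 2a 68 3c a3 15]
D1: mem[0x1a..0x1f] <- [74 e3 03 35 03 0b]
D2: mem[0x01..0x04] <- [03 35 03 0b]
D3: mem[0x1b..0x1f] <- [73 2a 68 3c a3]
D4: mem[0x11..0x17] <- [74 73 2a 68 3c a3 88]
D5: mem[0x19..0x1d] <- [74 73 2a 68 3c]
query mem[0x19]=0x74, mem[0x1f]=0xa3, mem[0x04]=0x0b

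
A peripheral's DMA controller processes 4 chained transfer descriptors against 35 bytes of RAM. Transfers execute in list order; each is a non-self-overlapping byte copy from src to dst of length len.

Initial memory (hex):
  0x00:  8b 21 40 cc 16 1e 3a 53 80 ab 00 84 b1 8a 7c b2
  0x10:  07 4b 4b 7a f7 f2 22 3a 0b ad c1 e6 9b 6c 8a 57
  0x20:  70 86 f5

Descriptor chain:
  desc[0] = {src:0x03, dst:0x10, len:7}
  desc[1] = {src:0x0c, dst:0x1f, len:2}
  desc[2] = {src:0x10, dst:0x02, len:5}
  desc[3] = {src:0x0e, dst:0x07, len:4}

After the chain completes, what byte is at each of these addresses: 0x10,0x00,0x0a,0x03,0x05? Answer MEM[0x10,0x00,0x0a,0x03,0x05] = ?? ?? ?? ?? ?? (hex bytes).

MEM[0x10,0x00,0x0a,0x03,0x05] = cc 8b 16 16 3a

[0] 0x03->0x10 len=7 : cc 16 1e 3a 53 80 ab
[1] 0x0c->0x1f len=2 : b1 8a
[2] 0x10->0x02 len=5 : cc 16 1e 3a 53
[3] 0x0e->0x07 len=4 : 7c b2 cc 16
query mem[0x10]=0xcc, mem[0x00]=0x8b, mem[0x0a]=0x16, mem[0x03]=0x16, mem[0x05]=0x3a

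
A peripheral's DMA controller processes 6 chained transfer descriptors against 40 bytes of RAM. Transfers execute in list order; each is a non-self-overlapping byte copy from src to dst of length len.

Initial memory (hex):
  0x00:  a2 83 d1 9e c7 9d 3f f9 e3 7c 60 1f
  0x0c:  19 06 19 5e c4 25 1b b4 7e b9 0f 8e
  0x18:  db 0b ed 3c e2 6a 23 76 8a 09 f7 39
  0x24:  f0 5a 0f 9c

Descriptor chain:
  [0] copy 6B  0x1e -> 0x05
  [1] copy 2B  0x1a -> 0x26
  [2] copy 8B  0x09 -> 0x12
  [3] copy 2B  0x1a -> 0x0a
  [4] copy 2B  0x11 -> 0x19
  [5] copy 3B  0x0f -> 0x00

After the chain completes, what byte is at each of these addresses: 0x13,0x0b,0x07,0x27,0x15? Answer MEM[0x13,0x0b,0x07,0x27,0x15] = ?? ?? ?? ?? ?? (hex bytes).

MEM[0x13,0x0b,0x07,0x27,0x15] = 39 3c 8a 3c 19

#0 dst[0x05+6] := {0x23,0x76,0x8a,0x09,0xf7,0x39}
#1 dst[0x26+2] := {0xed,0x3c}
#2 dst[0x12+8] := {0xf7,0x39,0x1f,0x19,0x06,0x19,0x5e,0xc4}
#3 dst[0x0a+2] := {0xed,0x3c}
#4 dst[0x19+2] := {0x25,0xf7}
#5 dst[0x00+3] := {0x5e,0xc4,0x25}
query mem[0x13]=0x39, mem[0x0b]=0x3c, mem[0x07]=0x8a, mem[0x27]=0x3c, mem[0x15]=0x19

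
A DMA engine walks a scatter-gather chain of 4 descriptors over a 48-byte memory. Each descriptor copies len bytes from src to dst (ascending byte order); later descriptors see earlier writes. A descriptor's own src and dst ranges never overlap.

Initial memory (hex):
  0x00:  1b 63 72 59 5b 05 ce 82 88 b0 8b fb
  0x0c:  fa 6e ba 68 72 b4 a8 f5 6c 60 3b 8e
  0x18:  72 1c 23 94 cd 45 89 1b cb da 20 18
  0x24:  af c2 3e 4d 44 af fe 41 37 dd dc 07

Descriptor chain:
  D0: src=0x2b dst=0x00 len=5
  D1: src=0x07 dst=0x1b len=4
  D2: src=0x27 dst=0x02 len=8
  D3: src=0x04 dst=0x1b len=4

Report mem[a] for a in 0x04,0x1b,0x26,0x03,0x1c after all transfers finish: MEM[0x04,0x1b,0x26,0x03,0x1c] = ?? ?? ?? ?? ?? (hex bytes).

MEM[0x04,0x1b,0x26,0x03,0x1c] = af af 3e 44 fe

D0: mem[0x00..0x04] <- [41 37 dd dc 07]
D1: mem[0x1b..0x1e] <- [82 88 b0 8b]
D2: mem[0x02..0x09] <- [4d 44 af fe 41 37 dd dc]
D3: mem[0x1b..0x1e] <- [af fe 41 37]
query mem[0x04]=0xaf, mem[0x1b]=0xaf, mem[0x26]=0x3e, mem[0x03]=0x44, mem[0x1c]=0xfe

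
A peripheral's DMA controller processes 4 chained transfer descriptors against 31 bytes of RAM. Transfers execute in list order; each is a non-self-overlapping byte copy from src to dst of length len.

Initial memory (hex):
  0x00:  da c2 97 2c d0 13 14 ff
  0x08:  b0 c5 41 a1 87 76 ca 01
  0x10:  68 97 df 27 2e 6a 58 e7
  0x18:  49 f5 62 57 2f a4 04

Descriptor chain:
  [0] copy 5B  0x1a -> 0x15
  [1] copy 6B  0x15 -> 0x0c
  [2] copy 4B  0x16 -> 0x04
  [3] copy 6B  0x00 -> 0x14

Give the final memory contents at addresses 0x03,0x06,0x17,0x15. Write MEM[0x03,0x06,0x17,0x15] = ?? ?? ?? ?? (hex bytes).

[0] 0x1a->0x15 len=5 : 62 57 2f a4 04
[1] 0x15->0x0c len=6 : 62 57 2f a4 04 62
[2] 0x16->0x04 len=4 : 57 2f a4 04
[3] 0x00->0x14 len=6 : da c2 97 2c 57 2f
query mem[0x03]=0x2c, mem[0x06]=0xa4, mem[0x17]=0x2c, mem[0x15]=0xc2

MEM[0x03,0x06,0x17,0x15] = 2c a4 2c c2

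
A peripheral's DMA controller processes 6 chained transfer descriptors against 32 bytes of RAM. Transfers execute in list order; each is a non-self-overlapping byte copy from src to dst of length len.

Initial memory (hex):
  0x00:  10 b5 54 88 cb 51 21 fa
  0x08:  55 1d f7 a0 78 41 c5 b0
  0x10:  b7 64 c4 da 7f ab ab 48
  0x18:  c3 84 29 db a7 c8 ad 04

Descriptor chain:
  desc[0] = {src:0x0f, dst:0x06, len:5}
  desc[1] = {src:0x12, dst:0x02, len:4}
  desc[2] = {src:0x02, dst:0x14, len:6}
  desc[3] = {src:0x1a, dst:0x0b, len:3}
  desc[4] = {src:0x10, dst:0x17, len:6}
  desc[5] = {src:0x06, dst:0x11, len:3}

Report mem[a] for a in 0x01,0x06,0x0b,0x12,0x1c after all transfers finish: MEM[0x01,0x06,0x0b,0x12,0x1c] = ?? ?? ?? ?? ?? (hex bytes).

#0 dst[0x06+5] := {0xb0,0xb7,0x64,0xc4,0xda}
#1 dst[0x02+4] := {0xc4,0xda,0x7f,0xab}
#2 dst[0x14+6] := {0xc4,0xda,0x7f,0xab,0xb0,0xb7}
#3 dst[0x0b+3] := {0x29,0xdb,0xa7}
#4 dst[0x17+6] := {0xb7,0x64,0xc4,0xda,0xc4,0xda}
#5 dst[0x11+3] := {0xb0,0xb7,0x64}
query mem[0x01]=0xb5, mem[0x06]=0xb0, mem[0x0b]=0x29, mem[0x12]=0xb7, mem[0x1c]=0xda

MEM[0x01,0x06,0x0b,0x12,0x1c] = b5 b0 29 b7 da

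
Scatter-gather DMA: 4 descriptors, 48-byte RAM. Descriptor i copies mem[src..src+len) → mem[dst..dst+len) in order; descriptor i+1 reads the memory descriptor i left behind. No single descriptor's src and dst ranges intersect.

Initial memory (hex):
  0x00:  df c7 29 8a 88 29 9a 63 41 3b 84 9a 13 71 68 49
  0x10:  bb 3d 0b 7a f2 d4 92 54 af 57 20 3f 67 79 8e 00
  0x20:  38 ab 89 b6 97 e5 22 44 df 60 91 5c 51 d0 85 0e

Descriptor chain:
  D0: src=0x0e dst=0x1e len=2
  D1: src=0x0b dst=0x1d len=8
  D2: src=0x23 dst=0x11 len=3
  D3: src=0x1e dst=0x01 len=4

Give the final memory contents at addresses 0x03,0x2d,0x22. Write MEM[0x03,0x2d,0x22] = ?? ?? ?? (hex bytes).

MEM[0x03,0x2d,0x22] = 68 d0 bb

D0: mem[0x1e..0x1f] <- [68 49]
D1: mem[0x1d..0x24] <- [9a 13 71 68 49 bb 3d 0b]
D2: mem[0x11..0x13] <- [3d 0b e5]
D3: mem[0x01..0x04] <- [13 71 68 49]
query mem[0x03]=0x68, mem[0x2d]=0xd0, mem[0x22]=0xbb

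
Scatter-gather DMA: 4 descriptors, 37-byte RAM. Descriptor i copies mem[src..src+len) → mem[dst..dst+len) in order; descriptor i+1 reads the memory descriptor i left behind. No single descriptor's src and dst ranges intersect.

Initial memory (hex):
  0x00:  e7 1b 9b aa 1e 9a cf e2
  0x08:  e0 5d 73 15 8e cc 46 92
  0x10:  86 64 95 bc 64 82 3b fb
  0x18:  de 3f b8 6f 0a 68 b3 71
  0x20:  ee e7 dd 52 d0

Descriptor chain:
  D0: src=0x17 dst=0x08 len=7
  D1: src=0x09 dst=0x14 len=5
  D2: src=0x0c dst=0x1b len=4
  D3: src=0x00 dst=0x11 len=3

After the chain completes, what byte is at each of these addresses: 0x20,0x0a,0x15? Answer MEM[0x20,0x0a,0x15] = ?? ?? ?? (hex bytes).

D0: mem[0x08..0x0e] <- [fb de 3f b8 6f 0a 68]
D1: mem[0x14..0x18] <- [de 3f b8 6f 0a]
D2: mem[0x1b..0x1e] <- [6f 0a 68 92]
D3: mem[0x11..0x13] <- [e7 1b 9b]
query mem[0x20]=0xee, mem[0x0a]=0x3f, mem[0x15]=0x3f

MEM[0x20,0x0a,0x15] = ee 3f 3f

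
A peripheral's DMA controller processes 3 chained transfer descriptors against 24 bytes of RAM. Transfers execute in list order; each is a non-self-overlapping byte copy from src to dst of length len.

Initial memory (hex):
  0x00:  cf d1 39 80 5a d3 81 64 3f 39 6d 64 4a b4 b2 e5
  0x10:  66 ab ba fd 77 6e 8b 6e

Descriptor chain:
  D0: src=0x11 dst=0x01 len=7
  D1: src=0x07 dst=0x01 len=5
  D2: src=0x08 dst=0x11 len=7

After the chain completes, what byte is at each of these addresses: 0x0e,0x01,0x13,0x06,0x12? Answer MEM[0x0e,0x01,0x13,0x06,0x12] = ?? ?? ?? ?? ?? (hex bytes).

#0 dst[0x01+7] := {0xab,0xba,0xfd,0x77,0x6e,0x8b,0x6e}
#1 dst[0x01+5] := {0x6e,0x3f,0x39,0x6d,0x64}
#2 dst[0x11+7] := {0x3f,0x39,0x6d,0x64,0x4a,0xb4,0xb2}
query mem[0x0e]=0xb2, mem[0x01]=0x6e, mem[0x13]=0x6d, mem[0x06]=0x8b, mem[0x12]=0x39

MEM[0x0e,0x01,0x13,0x06,0x12] = b2 6e 6d 8b 39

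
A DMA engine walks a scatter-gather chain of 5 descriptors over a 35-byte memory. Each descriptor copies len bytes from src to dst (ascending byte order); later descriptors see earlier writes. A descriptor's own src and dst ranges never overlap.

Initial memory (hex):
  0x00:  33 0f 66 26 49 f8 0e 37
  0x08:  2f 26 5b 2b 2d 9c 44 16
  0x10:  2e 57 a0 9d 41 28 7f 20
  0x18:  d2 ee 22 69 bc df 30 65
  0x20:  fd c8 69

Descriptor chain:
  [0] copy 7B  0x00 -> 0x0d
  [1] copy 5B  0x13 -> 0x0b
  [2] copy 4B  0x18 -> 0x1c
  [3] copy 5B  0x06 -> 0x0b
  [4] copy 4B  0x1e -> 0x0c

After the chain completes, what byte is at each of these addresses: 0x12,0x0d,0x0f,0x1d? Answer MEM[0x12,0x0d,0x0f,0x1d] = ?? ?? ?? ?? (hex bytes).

#0 dst[0x0d+7] := {0x33,0x0f,0x66,0x26,0x49,0xf8,0x0e}
#1 dst[0x0b+5] := {0x0e,0x41,0x28,0x7f,0x20}
#2 dst[0x1c+4] := {0xd2,0xee,0x22,0x69}
#3 dst[0x0b+5] := {0x0e,0x37,0x2f,0x26,0x5b}
#4 dst[0x0c+4] := {0x22,0x69,0xfd,0xc8}
query mem[0x12]=0xf8, mem[0x0d]=0x69, mem[0x0f]=0xc8, mem[0x1d]=0xee

MEM[0x12,0x0d,0x0f,0x1d] = f8 69 c8 ee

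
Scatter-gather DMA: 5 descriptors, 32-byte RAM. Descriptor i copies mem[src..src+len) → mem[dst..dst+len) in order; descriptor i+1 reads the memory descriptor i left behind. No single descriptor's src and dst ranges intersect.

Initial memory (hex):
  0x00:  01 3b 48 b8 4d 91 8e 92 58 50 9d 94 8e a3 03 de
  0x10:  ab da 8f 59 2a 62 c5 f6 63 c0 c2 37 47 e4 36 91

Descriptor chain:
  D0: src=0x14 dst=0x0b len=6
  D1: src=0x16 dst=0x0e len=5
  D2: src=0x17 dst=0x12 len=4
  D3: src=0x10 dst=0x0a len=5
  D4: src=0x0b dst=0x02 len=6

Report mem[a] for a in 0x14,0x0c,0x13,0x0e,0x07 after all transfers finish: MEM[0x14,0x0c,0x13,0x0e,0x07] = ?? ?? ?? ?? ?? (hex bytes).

MEM[0x14,0x0c,0x13,0x0e,0x07] = c0 f6 63 c0 63

  after D0: wrote 6B at 0x0b = 2a62c5f663c0
  after D1: wrote 5B at 0x0e = c5f663c0c2
  after D2: wrote 4B at 0x12 = f663c0c2
  after D3: wrote 5B at 0x0a = 63c0f663c0
  after D4: wrote 6B at 0x02 = c0f663c0f663
query mem[0x14]=0xc0, mem[0x0c]=0xf6, mem[0x13]=0x63, mem[0x0e]=0xc0, mem[0x07]=0x63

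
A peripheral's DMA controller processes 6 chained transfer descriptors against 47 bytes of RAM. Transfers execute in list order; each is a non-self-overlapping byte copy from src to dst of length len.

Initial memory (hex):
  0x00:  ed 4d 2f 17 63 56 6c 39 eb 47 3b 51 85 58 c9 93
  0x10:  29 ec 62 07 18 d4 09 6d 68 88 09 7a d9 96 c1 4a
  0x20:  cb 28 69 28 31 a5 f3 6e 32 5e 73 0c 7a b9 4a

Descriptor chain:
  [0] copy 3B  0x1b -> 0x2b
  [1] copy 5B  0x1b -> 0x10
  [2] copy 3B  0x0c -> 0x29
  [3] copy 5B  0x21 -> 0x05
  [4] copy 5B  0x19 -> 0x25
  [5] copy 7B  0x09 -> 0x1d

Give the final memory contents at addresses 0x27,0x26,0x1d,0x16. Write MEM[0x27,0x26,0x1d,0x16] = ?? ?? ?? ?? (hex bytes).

  after D0: wrote 3B at 0x2b = 7ad996
  after D1: wrote 5B at 0x10 = 7ad996c14a
  after D2: wrote 3B at 0x29 = 8558c9
  after D3: wrote 5B at 0x05 = 28692831a5
  after D4: wrote 5B at 0x25 = 88097ad996
  after D5: wrote 7B at 0x1d = a53b518558c993
query mem[0x27]=0x7a, mem[0x26]=0x09, mem[0x1d]=0xa5, mem[0x16]=0x09

MEM[0x27,0x26,0x1d,0x16] = 7a 09 a5 09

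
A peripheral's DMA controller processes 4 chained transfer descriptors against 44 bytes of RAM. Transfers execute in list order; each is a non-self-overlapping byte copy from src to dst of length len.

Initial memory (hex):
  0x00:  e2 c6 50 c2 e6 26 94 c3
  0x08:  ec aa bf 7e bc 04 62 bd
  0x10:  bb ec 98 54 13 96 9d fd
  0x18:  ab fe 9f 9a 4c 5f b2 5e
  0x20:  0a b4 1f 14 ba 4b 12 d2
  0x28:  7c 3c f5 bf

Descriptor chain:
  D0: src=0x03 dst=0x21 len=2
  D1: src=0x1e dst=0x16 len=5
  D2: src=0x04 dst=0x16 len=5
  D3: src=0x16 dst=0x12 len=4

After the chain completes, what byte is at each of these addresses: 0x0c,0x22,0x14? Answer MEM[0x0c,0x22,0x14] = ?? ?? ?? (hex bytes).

D0: mem[0x21..0x22] <- [c2 e6]
D1: mem[0x16..0x1a] <- [b2 5e 0a c2 e6]
D2: mem[0x16..0x1a] <- [e6 26 94 c3 ec]
D3: mem[0x12..0x15] <- [e6 26 94 c3]
query mem[0x0c]=0xbc, mem[0x22]=0xe6, mem[0x14]=0x94

MEM[0x0c,0x22,0x14] = bc e6 94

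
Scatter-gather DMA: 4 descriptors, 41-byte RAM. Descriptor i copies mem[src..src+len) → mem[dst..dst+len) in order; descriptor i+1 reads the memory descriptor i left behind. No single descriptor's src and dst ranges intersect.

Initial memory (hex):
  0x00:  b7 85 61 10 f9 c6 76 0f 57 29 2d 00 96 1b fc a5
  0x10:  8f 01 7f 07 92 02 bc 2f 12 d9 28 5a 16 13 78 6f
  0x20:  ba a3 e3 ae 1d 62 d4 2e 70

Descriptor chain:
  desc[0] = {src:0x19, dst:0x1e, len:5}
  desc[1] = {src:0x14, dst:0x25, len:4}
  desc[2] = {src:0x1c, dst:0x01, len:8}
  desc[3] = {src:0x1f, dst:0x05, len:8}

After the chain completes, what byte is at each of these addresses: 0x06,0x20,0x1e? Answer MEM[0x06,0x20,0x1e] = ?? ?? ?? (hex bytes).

MEM[0x06,0x20,0x1e] = 5a 5a d9

[0] 0x19->0x1e len=5 : d9 28 5a 16 13
[1] 0x14->0x25 len=4 : 92 02 bc 2f
[2] 0x1c->0x01 len=8 : 16 13 d9 28 5a 16 13 ae
[3] 0x1f->0x05 len=8 : 28 5a 16 13 ae 1d 92 02
query mem[0x06]=0x5a, mem[0x20]=0x5a, mem[0x1e]=0xd9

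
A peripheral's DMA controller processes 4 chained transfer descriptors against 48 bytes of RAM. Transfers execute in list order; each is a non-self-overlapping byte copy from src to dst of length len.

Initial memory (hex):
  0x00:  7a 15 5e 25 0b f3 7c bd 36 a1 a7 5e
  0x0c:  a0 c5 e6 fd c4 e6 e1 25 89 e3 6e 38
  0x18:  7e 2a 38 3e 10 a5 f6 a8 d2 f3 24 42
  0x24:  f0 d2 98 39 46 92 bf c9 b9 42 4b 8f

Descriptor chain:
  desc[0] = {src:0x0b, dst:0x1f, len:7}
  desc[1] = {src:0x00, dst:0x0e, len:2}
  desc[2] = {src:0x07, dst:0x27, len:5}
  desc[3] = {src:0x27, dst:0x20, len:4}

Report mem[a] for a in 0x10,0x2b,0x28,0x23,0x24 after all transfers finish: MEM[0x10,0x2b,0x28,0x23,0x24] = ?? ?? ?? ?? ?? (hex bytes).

MEM[0x10,0x2b,0x28,0x23,0x24] = c4 5e 36 a7 c4

D0: mem[0x1f..0x25] <- [5e a0 c5 e6 fd c4 e6]
D1: mem[0x0e..0x0f] <- [7a 15]
D2: mem[0x27..0x2b] <- [bd 36 a1 a7 5e]
D3: mem[0x20..0x23] <- [bd 36 a1 a7]
query mem[0x10]=0xc4, mem[0x2b]=0x5e, mem[0x28]=0x36, mem[0x23]=0xa7, mem[0x24]=0xc4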